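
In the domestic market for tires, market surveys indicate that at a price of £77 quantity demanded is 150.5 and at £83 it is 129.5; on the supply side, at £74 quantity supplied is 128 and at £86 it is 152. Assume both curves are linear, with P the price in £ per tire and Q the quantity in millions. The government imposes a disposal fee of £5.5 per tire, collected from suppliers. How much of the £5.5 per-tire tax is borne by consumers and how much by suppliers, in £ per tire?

Consumers bear £2 per tire; suppliers bear £3.5 per tire.

Demand slope: (129.5 − 150.5)/(83 − 77) = -3.5, so Qd = 420 − 3.5P.
Supply slope: (152 − 128)/(86 − 74) = 2, so Qs = 2P − 20.
Without the tax, 420 − 3.5P = 2P − 20 gives 5.5P = 440, so P* = £80 and Q* = 140.
With the tax collected from suppliers, supply shifts: Qs = 2(P − 5.5) − 20.
Solving gives Q = 133 with consumers paying £82 and suppliers receiving £76.5 (the £5.5 wedge).
Burden on consumers: £2; on suppliers: £3.5. (They sum to £5.5.)
The less price-elastic side of the market bears the larger share of a per-unit tax.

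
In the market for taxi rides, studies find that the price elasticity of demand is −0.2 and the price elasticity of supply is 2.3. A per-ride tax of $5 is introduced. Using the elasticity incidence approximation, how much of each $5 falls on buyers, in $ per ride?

Buyers bear ≈ $4.6 per ride.

Incidence ratio: buyers' share ≈ εs / (εs + |εd|) = 2.3 / (2.3 + 0.2) = 0.92.
So buyers bear ≈ 0.92 × $5 = $4.6; sellers bear $0.4.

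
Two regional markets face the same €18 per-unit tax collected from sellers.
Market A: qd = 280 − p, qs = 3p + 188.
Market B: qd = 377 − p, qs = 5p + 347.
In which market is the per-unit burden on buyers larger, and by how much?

Market A: pre-tax p* = €23, q* = 257; post-tax q = 243.5; per-unit burden on buyers = €13.5.
Market B: pre-tax p* = €5, q* = 372; post-tax q = 357; per-unit burden on buyers = €15.
Difference: €13.5 vs €15 → market B is larger by €1.5.

Market B, by €1.5.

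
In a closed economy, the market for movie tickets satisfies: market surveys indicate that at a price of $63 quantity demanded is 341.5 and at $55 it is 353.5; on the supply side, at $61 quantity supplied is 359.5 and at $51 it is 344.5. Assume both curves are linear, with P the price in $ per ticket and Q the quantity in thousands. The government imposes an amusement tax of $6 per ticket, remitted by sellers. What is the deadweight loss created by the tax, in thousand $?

Deadweight loss = $13.5 thousand.

Demand slope: (353.5 − 341.5)/(55 − 63) = -1.5, so Qd = 436 − 1.5P.
Supply slope: (344.5 − 359.5)/(51 − 61) = 1.5, so Qs = 1.5P + 268.
Without the tax, 436 − 1.5P = 1.5P + 268 gives 3P = 168, so P* = $56 and Q* = 352.
With the tax collected from sellers, supply shifts: Qs = 1.5(P − 6) + 268.
Solving gives Q = 347.5 with buyers paying $59 and sellers receiving $53 (the $6 wedge).
Quantity falls by |ΔQ| = |352 − 347.5| = 4.5.
DWL = ½ · t · |ΔQ| = ½ · 6 · 4.5 = $13.5.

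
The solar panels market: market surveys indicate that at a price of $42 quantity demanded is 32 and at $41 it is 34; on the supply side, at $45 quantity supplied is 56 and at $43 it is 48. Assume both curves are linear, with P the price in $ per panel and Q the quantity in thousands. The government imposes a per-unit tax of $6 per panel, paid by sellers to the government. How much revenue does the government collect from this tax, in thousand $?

Demand slope: (34 − 32)/(41 − 42) = -2, so Qd = 116 − 2P.
Supply slope: (48 − 56)/(43 − 45) = 4, so Qs = 4P − 124.
Without the tax, 116 − 2P = 4P − 124 gives 6P = 240, so P* = $40 and Q* = 36.
With the tax collected from sellers, supply shifts: Qs = 4(P − 6) − 124.
Solving gives Q = 28 with buyers paying $44 and sellers receiving $38 (the $6 wedge).
Revenue = t · Q = 6 · 28 = $168.

Tax revenue = $168 thousand.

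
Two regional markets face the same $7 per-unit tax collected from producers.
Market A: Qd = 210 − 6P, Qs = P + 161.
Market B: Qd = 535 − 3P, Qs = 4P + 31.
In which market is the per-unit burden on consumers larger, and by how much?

Market B, by $3.

Market A: pre-tax P* = $7, Q* = 168; post-tax Q = 162; per-unit burden on consumers = $1.
Market B: pre-tax P* = $72, Q* = 319; post-tax Q = 307; per-unit burden on consumers = $4.
Difference: $1 vs $4 → market B is larger by $3.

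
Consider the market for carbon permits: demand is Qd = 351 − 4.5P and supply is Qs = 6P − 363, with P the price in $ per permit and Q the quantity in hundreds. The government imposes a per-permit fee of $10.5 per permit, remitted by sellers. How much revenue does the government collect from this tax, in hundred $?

Tax revenue = $189 hundred.

Without the tax, 351 − 4.5P = 6P − 363 gives 10.5P = 714, so P* = $68 and Q* = 45.
With the tax collected from sellers, supply shifts: Qs = 6(P − 10.5) − 363.
New equilibrium: buyers pay $74, sellers receive $63.5, Q = 18. (Wedge: Pb − Ps = 10.5.)
Revenue = t · Q = 10.5 · 18 = $189.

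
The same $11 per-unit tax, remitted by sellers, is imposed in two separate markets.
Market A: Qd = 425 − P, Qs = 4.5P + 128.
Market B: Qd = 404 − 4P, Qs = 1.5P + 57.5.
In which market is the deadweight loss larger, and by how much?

Market B, by $16.5.

Market A: pre-tax P* = $54, Q* = 371; post-tax Q = 362; deadweight loss = $49.5.
Market B: pre-tax P* = $63, Q* = 152; post-tax Q = 140; deadweight loss = $66.
Difference: $49.5 vs $66 → market B is larger by $16.5.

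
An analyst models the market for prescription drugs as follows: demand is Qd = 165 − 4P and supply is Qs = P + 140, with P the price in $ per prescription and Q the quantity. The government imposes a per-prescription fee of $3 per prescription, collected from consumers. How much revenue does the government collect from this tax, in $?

Without the tax, 165 − 4P = P + 140 gives 5P = 25, so P* = $5 and Q* = 145.
With the tax collected from consumers, demand (in seller-price terms) shifts: Qd = 165 − 4(P + 3).
Solving gives Q = 142.6 with consumers paying $5.6 and producers receiving $2.6 (the $3 wedge).
Revenue = t · Q = 3 · 142.6 = $427.8.

Tax revenue = $427.8.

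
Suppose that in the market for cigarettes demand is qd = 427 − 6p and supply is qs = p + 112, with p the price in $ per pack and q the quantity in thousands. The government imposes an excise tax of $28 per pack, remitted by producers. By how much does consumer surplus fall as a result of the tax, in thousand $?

Consumer surplus falls by $580 thousand.

Without the tax, 427 − 6p = p + 112 gives 7p = 315, so p* = $45 and q* = 157.
With the tax collected from producers, supply shifts: qs = (p − 28) + 112.
New equilibrium: buyers pay $49, producers receive $21, q = 133. (Wedge: pb − ps = 28.)
ΔCS is the trapezoid between Q = 133 and Q = 157 of height $4: ½ · (157 + 133) · 4 = $580.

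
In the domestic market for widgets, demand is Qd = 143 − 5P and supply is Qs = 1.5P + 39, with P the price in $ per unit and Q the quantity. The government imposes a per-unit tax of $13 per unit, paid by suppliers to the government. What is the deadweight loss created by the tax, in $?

Without the tax, 143 − 5P = 1.5P + 39 gives 6.5P = 104, so P* = $16 and Q* = 63.
With the tax collected from suppliers, supply shifts: Qs = 1.5(P − 13) + 39.
Solving gives Q = 48 with consumers paying $19 and suppliers receiving $6 (the $13 wedge).
Quantity falls by |ΔQ| = |63 − 48| = 15.
DWL = ½ · t · |ΔQ| = ½ · 13 · 15 = $97.5.

Deadweight loss = $97.5.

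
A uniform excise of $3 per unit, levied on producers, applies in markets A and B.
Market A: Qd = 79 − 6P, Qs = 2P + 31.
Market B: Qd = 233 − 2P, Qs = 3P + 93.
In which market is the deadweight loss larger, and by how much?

Market A, by $1.35.

Market A: pre-tax P* = $6, Q* = 43; post-tax Q = 38.5; deadweight loss = $6.75.
Market B: pre-tax P* = $28, Q* = 177; post-tax Q = 173.4; deadweight loss = $5.4.
Difference: $6.75 vs $5.4 → market A is larger by $1.35.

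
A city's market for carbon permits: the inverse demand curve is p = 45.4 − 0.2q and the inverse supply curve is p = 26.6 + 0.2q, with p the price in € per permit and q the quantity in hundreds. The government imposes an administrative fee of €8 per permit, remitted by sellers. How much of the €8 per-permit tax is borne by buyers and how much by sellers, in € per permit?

Rewrite in direct form: qd = 227 − 5p and qs = 5p − 133.
Before the tax: set 227 − 5p = 5p − 133 → p* = €36, q* = 47.
With the tax collected from sellers, supply shifts: qs = 5(p − 8) − 133.
New equilibrium: buyers pay €40, sellers receive €32, q = 27. (Wedge: pb − ps = 8.)
Burden on buyers: €4; on sellers: €4. (They sum to €8.)

Buyers bear €4 per permit; sellers bear €4 per permit.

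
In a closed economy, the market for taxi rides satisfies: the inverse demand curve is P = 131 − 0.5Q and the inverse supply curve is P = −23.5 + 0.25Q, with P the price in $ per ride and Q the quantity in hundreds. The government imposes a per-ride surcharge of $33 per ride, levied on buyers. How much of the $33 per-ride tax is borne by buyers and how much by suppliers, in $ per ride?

Buyers bear $22 per ride; suppliers bear $11 per ride.

Rewrite in direct form: Qd = 262 − 2P and Qs = 4P + 94.
Before the tax: set 262 − 2P = 4P + 94 → P* = $28, Q* = 206.
With the tax collected from buyers, demand (in seller-price terms) shifts: Qd = 262 − 2(P + 33).
Solving gives Q = 162 with buyers paying $50 and suppliers receiving $17 (the $33 wedge).
Burden on buyers: $22; on suppliers: $11. (They sum to $33.)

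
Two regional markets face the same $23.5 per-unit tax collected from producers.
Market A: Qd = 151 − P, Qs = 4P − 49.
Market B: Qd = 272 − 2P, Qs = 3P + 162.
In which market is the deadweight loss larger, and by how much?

Market B, by $110.45.

Market A: pre-tax P* = $40, Q* = 111; post-tax Q = 92.2; deadweight loss = $220.9.
Market B: pre-tax P* = $22, Q* = 228; post-tax Q = 199.8; deadweight loss = $331.35.
Difference: $220.9 vs $331.35 → market B is larger by $110.45.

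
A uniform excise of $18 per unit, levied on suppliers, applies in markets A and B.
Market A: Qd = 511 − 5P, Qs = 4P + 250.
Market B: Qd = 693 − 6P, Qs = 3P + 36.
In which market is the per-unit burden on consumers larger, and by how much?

Market A: pre-tax P* = $29, Q* = 366; post-tax Q = 326; per-unit burden on consumers = $8.
Market B: pre-tax P* = $73, Q* = 255; post-tax Q = 219; per-unit burden on consumers = $6.
Difference: $8 vs $6 → market A is larger by $2.

Market A, by $2.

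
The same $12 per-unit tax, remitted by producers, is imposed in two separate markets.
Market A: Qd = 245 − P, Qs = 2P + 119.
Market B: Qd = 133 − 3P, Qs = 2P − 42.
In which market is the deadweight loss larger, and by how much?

Market A: pre-tax P* = $42, Q* = 203; post-tax Q = 195; deadweight loss = $48.
Market B: pre-tax P* = $35, Q* = 28; post-tax Q = 13.6; deadweight loss = $86.4.
Difference: $48 vs $86.4 → market B is larger by $38.4.

Market B, by $38.4.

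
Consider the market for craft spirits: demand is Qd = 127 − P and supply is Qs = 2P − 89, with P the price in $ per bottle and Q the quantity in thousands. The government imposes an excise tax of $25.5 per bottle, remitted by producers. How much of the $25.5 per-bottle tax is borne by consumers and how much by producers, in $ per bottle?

Consumers bear $17 per bottle; producers bear $8.5 per bottle.

Before the tax: set 127 − P = 2P − 89 → P* = $72, Q* = 55.
With the tax collected from producers, supply shifts: Qs = 2(P − 25.5) − 89.
New equilibrium: consumers pay $89, producers receive $63.5, Q = 38. (Wedge: Pb − Ps = 25.5.)
Burden on consumers: $17; on producers: $8.5. (They sum to $25.5.)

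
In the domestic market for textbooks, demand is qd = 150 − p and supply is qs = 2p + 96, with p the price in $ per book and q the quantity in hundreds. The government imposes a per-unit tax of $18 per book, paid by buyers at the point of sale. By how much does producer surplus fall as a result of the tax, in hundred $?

Producer surplus falls by $756 hundred.

Without the tax, 150 − p = 2p + 96 gives 3p = 54, so p* = $18 and q* = 132.
With the tax collected from buyers, demand (in seller-price terms) shifts: qd = 150 − (p + 18).
New equilibrium: buyers pay $30, suppliers receive $12, q = 120. (Wedge: pb − ps = 18.)
ΔPS is the trapezoid between Q = 120 and Q = 132 of height $6: ½ · (132 + 120) · 6 = $756.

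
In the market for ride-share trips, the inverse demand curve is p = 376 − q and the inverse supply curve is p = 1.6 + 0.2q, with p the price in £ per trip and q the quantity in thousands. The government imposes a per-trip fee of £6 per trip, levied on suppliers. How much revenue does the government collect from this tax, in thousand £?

Tax revenue = £1842 thousand.

Rewrite in direct form: qd = 376 − p and qs = 5p − 8.
Before the tax: set 376 − p = 5p − 8 → p* = £64, q* = 312.
With the tax collected from suppliers, supply shifts: qs = 5(p − 6) − 8.
Solving gives q = 307 with consumers paying £69 and suppliers receiving £63 (the £6 wedge).
Revenue = t · Q = 6 · 307 = £1842.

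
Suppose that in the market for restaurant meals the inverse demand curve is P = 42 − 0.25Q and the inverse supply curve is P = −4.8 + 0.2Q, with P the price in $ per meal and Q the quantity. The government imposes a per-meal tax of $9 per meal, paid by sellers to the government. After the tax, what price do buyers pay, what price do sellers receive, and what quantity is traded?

Rewrite in direct form: Qd = 168 − 4P and Qs = 5P + 24.
Without the tax, 168 − 4P = 5P + 24 gives 9P = 144, so P* = $16 and Q* = 104.
With the tax collected from sellers, supply shifts: Qs = 5(P − 9) + 24.
New equilibrium: buyers pay $21, sellers receive $12, Q = 84. (Wedge: Pb − Ps = 9.)
The less price-elastic side of the market bears the larger share of a per-unit tax.

Buyers pay $21; sellers receive $12; quantity = 84.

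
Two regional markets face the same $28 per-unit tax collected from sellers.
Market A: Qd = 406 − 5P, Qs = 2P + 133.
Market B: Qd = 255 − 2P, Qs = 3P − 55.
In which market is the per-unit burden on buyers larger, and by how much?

Market B, by $8.8.

Market A: pre-tax P* = $39, Q* = 211; post-tax Q = 171; per-unit burden on buyers = $8.
Market B: pre-tax P* = $62, Q* = 131; post-tax Q = 97.4; per-unit burden on buyers = $16.8.
Difference: $8 vs $16.8 → market B is larger by $8.8.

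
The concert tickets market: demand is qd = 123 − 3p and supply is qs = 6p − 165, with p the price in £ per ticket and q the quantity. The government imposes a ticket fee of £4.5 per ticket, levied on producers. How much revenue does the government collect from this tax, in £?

Without the tax, 123 − 3p = 6p − 165 gives 9p = 288, so p* = £32 and q* = 27.
With the tax collected from producers, supply shifts: qs = 6(p − 4.5) − 165.
New equilibrium: buyers pay £35, producers receive £30.5, q = 18. (Wedge: pb − ps = 4.5.)
Revenue = t · Q = 4.5 · 18 = £81.

Tax revenue = £81.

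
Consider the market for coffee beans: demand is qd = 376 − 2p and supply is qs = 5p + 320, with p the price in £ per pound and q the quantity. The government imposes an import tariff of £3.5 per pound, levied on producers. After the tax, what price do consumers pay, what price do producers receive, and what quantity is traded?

Before the tax: set 376 − 2p = 5p + 320 → p* = £8, q* = 360.
With the tax collected from producers, supply shifts: qs = 5(p − 3.5) + 320.
New equilibrium: consumers pay £10.5, producers receive £7, q = 355. (Wedge: pb − ps = 3.5.)

Consumers pay £10.5; producers receive £7; quantity = 355.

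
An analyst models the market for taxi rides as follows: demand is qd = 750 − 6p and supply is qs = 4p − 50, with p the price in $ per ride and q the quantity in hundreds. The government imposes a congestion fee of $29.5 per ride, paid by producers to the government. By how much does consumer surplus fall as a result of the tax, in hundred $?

Consumer surplus falls by $2768.28 hundred.

Without the tax, 750 − 6p = 4p − 50 gives 10p = 800, so p* = $80 and q* = 270.
With the tax collected from producers, supply shifts: qs = 4(p − 29.5) − 50.
New equilibrium: buyers pay $91.8, producers receive $62.3, q = 199.2. (Wedge: pb − ps = 29.5.)
ΔCS is the trapezoid between Q = 199.2 and Q = 270 of height $11.8: ½ · (270 + 199.2) · 11.8 = $2768.28.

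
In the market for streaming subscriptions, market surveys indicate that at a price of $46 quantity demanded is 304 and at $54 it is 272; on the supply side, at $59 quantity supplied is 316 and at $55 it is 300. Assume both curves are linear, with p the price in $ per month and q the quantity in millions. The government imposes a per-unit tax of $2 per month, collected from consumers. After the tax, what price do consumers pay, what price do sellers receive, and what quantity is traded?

Consumers pay $52; sellers receive $50; quantity = 280.

Demand slope: (272 − 304)/(54 − 46) = -4, so qd = 488 − 4p.
Supply slope: (300 − 316)/(55 − 59) = 4, so qs = 4p + 80.
Without the tax, 488 − 4p = 4p + 80 gives 8p = 408, so p* = $51 and q* = 284.
With the tax collected from consumers, demand (in seller-price terms) shifts: qd = 488 − 4(p + 2).
Solving gives q = 280 with consumers paying $52 and sellers receiving $50 (the $2 wedge).
The less price-elastic side of the market bears the larger share of a per-unit tax.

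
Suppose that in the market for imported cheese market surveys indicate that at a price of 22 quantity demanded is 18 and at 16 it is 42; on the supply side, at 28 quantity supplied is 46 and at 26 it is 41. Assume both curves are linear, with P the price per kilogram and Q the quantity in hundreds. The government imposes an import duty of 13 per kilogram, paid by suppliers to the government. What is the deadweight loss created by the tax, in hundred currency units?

Deadweight loss = 130 hundred.

Demand slope: (42 − 18)/(16 − 22) = -4, so Qd = 106 − 4P.
Supply slope: (41 − 46)/(26 − 28) = 2.5, so Qs = 2.5P − 24.
Without the tax, 106 − 4P = 2.5P − 24 gives 6.5P = 130, so P* = 20 and Q* = 26.
With the tax collected from suppliers, supply shifts: Qs = 2.5(P − 13) − 24.
New equilibrium: buyers pay 25, suppliers receive 12, Q = 6. (Wedge: Pb − Ps = 13.)
Quantity falls by |ΔQ| = |26 − 6| = 20.
DWL = ½ · t · |ΔQ| = ½ · 13 · 20 = 130.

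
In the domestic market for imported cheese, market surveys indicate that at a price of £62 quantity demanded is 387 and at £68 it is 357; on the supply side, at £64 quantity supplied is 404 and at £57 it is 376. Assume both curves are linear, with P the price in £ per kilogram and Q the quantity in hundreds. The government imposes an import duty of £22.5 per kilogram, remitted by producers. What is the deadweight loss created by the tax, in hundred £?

Demand slope: (357 − 387)/(68 − 62) = -5, so Qd = 697 − 5P.
Supply slope: (376 − 404)/(57 − 64) = 4, so Qs = 4P + 148.
Without the tax, 697 − 5P = 4P + 148 gives 9P = 549, so P* = £61 and Q* = 392.
With the tax collected from producers, supply shifts: Qs = 4(P − 22.5) + 148.
New equilibrium: buyers pay £71, producers receive £48.5, Q = 342. (Wedge: Pb − Ps = 22.5.)
Quantity falls by |ΔQ| = |392 − 342| = 50.
DWL = ½ · t · |ΔQ| = ½ · 22.5 · 50 = £562.5.

Deadweight loss = £562.5 hundred.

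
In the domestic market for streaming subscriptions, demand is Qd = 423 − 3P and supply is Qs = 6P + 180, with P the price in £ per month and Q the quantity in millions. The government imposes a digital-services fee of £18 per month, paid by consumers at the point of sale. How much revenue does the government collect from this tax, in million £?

Before the tax: set 423 − 3P = 6P + 180 → P* = £27, Q* = 342.
With the tax collected from consumers, demand (in seller-price terms) shifts: Qd = 423 − 3(P + 18).
New equilibrium: consumers pay £39, suppliers receive £21, Q = 306. (Wedge: Pb − Ps = 18.)
Revenue = t · Q = 18 · 306 = £5508.

Tax revenue = £5508 million.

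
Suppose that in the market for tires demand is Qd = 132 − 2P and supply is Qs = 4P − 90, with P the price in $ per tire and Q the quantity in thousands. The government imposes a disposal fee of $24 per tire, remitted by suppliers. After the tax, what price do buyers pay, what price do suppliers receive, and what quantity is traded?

Without the tax, 132 − 2P = 4P − 90 gives 6P = 222, so P* = $37 and Q* = 58.
With the tax collected from suppliers, supply shifts: Qs = 4(P − 24) − 90.
New equilibrium: buyers pay $53, suppliers receive $29, Q = 26. (Wedge: Pb − Ps = 24.)

Buyers pay $53; suppliers receive $29; quantity = 26.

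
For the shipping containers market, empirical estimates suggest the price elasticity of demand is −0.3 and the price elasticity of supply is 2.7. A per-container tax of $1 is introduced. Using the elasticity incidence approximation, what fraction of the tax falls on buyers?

Incidence ratio: buyers' share ≈ εs / (εs + |εd|) = 2.7 / (2.7 + 0.3) = 0.9.
Supply is the more elastic side, so buyers bear the larger share.

Buyers' share ≈ 0.9.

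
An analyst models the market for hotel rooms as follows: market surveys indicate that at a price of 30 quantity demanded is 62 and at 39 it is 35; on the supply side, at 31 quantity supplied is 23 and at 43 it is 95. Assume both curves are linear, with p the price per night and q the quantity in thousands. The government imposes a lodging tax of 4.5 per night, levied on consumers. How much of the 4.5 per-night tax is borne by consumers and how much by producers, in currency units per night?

Consumers bear 3 per night; producers bear 1.5 per night.

Demand slope: (35 − 62)/(39 − 30) = -3, so qd = 152 − 3p.
Supply slope: (95 − 23)/(43 − 31) = 6, so qs = 6p − 163.
Without the tax, 152 − 3p = 6p − 163 gives 9p = 315, so p* = 35 and q* = 47.
With the tax collected from consumers, demand (in seller-price terms) shifts: qd = 152 − 3(p + 4.5).
Solving gives q = 38 with consumers paying 38 and producers receiving 33.5 (the 4.5 wedge).
Burden on consumers: 3; on producers: 1.5. (They sum to 4.5.)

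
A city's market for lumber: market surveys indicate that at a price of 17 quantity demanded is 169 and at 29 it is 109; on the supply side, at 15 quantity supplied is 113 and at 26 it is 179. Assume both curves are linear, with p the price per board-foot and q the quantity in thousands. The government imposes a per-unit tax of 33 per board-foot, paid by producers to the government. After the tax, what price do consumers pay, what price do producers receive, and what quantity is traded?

Consumers pay 39; producers receive 6; quantity = 59.

Demand slope: (109 − 169)/(29 − 17) = -5, so qd = 254 − 5p.
Supply slope: (179 − 113)/(26 − 15) = 6, so qs = 6p + 23.
Without the tax, 254 − 5p = 6p + 23 gives 11p = 231, so p* = 21 and q* = 149.
With the tax collected from producers, supply shifts: qs = 6(p − 33) + 23.
New equilibrium: consumers pay 39, producers receive 6, q = 59. (Wedge: pb − ps = 33.)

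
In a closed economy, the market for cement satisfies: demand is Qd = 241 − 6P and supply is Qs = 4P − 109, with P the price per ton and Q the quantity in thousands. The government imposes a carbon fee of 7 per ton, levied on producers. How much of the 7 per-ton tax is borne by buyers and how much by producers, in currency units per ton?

Buyers bear 2.8 per ton; producers bear 4.2 per ton.

Without the tax, 241 − 6P = 4P − 109 gives 10P = 350, so P* = 35 and Q* = 31.
With the tax collected from producers, supply shifts: Qs = 4(P − 7) − 109.
Solving gives Q = 14.2 with buyers paying 37.8 and producers receiving 30.8 (the 7 wedge).
Burden on buyers: 2.8; on producers: 4.2. (They sum to 7.)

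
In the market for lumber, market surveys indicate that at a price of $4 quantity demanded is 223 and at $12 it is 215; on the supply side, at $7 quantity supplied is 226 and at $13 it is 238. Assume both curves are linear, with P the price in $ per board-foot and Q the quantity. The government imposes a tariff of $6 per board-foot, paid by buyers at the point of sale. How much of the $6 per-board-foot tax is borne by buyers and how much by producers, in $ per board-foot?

Buyers bear $4 per board-foot; producers bear $2 per board-foot.

Demand slope: (215 − 223)/(12 − 4) = -1, so Qd = 227 − P.
Supply slope: (238 − 226)/(13 − 7) = 2, so Qs = 2P + 212.
Without the tax, 227 − P = 2P + 212 gives 3P = 15, so P* = $5 and Q* = 222.
With the tax collected from buyers, demand (in seller-price terms) shifts: Qd = 227 − (P + 6).
New equilibrium: buyers pay $9, producers receive $3, Q = 218. (Wedge: Pb − Ps = 6.)
Burden on buyers: $4; on producers: $2. (They sum to $6.)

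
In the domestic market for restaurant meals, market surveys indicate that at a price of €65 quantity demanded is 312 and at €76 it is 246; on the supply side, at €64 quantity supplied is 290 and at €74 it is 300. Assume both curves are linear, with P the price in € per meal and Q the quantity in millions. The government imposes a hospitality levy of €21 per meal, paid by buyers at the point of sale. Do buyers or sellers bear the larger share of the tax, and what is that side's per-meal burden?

Sellers bear the larger share: €18 per meal.

Demand slope: (246 − 312)/(76 − 65) = -6, so Qd = 702 − 6P.
Supply slope: (300 − 290)/(74 − 64) = 1, so Qs = P + 226.
Without the tax, 702 − 6P = P + 226 gives 7P = 476, so P* = €68 and Q* = 294.
With the tax collected from buyers, demand (in seller-price terms) shifts: Qd = 702 − 6(P + 21).
New equilibrium: buyers pay €71, sellers receive €50, Q = 276. (Wedge: Pb − Ps = 21.)
Per-meal burden: buyers €3, sellers €18.
Sellers take the larger share because supply is less price-elastic here (demand slope 6 vs supply slope 1).
The less price-elastic side of the market bears the larger share of a per-unit tax.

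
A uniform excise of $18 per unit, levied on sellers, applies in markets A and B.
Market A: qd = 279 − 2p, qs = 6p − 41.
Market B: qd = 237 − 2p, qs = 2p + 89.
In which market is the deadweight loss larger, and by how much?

Market A: pre-tax p* = $40, q* = 199; post-tax q = 172; deadweight loss = $243.
Market B: pre-tax p* = $37, q* = 163; post-tax q = 145; deadweight loss = $162.
Difference: $243 vs $162 → market A is larger by $81.

Market A, by $81.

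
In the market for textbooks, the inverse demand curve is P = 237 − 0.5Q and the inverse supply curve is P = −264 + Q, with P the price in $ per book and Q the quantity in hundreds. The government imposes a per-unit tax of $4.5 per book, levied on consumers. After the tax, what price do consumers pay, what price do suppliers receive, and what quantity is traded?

Consumers pay $71.5; suppliers receive $67; quantity = 331.

Rewrite in direct form: Qd = 474 − 2P and Qs = P + 264.
Without the tax, 474 − 2P = P + 264 gives 3P = 210, so P* = $70 and Q* = 334.
With the tax collected from consumers, demand (in seller-price terms) shifts: Qd = 474 − 2(P + 4.5).
New equilibrium: consumers pay $71.5, suppliers receive $67, Q = 331. (Wedge: Pb − Ps = 4.5.)
The less price-elastic side of the market bears the larger share of a per-unit tax.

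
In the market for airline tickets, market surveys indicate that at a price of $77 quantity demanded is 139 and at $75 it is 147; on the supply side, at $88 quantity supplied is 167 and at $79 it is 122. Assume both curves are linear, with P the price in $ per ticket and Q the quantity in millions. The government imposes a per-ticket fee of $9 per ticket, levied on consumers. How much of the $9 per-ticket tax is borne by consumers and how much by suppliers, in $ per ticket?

Demand slope: (147 − 139)/(75 − 77) = -4, so Qd = 447 − 4P.
Supply slope: (122 − 167)/(79 − 88) = 5, so Qs = 5P − 273.
Before the tax: set 447 − 4P = 5P − 273 → P* = $80, Q* = 127.
With the tax collected from consumers, demand (in seller-price terms) shifts: Qd = 447 − 4(P + 9).
New equilibrium: consumers pay $85, suppliers receive $76, Q = 107. (Wedge: Pb − Ps = 9.)
Burden on consumers: $5; on suppliers: $4. (They sum to $9.)
The less price-elastic side of the market bears the larger share of a per-unit tax.

Consumers bear $5 per ticket; suppliers bear $4 per ticket.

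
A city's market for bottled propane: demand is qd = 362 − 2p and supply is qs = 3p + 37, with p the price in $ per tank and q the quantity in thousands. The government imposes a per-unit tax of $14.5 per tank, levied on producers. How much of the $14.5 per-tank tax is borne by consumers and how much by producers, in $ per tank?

Before the tax: set 362 − 2p = 3p + 37 → p* = $65, q* = 232.
With the tax collected from producers, supply shifts: qs = 3(p − 14.5) + 37.
Solving gives q = 214.6 with consumers paying $73.7 and producers receiving $59.2 (the $14.5 wedge).
Burden on consumers: $8.7; on producers: $5.8. (They sum to $14.5.)

Consumers bear $8.7 per tank; producers bear $5.8 per tank.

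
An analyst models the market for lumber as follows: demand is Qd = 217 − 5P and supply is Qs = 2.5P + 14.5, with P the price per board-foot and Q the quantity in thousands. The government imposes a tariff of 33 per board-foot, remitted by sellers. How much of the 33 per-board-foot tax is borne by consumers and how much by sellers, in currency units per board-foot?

Before the tax: set 217 − 5P = 2.5P + 14.5 → P* = 27, Q* = 82.
With the tax collected from sellers, supply shifts: Qs = 2.5(P − 33) + 14.5.
Solving gives Q = 27 with consumers paying 38 and sellers receiving 5 (the 33 wedge).
Burden on consumers: 11; on sellers: 22. (They sum to 33.)

Consumers bear 11 per board-foot; sellers bear 22 per board-foot.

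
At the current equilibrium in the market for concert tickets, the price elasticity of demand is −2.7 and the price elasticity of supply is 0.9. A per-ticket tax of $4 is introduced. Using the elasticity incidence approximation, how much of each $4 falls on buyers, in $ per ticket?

Incidence ratio: buyers' share ≈ εs / (εs + |εd|) = 0.9 / (0.9 + 2.7) = 0.25.
So buyers bear ≈ 0.25 × $4 = $1; sellers bear $3.

Buyers bear ≈ $1 per ticket.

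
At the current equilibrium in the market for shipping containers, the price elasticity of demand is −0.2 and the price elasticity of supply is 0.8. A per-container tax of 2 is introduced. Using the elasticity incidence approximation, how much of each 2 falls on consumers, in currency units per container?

Incidence ratio: consumers' share ≈ εs / (εs + |εd|) = 0.8 / (0.8 + 0.2) = 0.8.
So consumers bear ≈ 0.8 × 2 = 1.6; producers bear 0.4.

Consumers bear ≈ 1.6 per container.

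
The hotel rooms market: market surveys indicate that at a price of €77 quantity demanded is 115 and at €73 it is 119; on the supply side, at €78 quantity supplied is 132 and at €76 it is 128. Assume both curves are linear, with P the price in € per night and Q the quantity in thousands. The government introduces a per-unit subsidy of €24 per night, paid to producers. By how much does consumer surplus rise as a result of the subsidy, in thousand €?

Demand slope: (119 − 115)/(73 − 77) = -1, so Qd = 192 − P.
Supply slope: (128 − 132)/(76 − 78) = 2, so Qs = 2P − 24.
Without the subsidy, 192 − P = 2P − 24 gives 3P = 216, so P* = €72 and Q* = 120.
With a per-unit subsidy paid to producers, each receives P + 24 per unit sold, so supply becomes Qs = 2(P + 24) − 24.
New equilibrium: consumers pay €56, producers receive €80, Q = 136. (Wedge: Pb − Ps = −24.)
ΔCS is the trapezoid between Q = 136 and Q = 120 of height €16: ½ · (120 + 136) · 16 = €2048.

Consumer surplus rises by €2048 thousand.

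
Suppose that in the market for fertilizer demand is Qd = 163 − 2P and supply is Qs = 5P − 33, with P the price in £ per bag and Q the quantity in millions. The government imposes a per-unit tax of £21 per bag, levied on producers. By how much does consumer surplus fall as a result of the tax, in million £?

Before the tax: set 163 − 2P = 5P − 33 → P* = £28, Q* = 107.
With the tax collected from producers, supply shifts: Qs = 5(P − 21) − 33.
New equilibrium: consumers pay £43, producers receive £22, Q = 77. (Wedge: Pb − Ps = 21.)
ΔCS is the trapezoid between Q = 77 and Q = 107 of height £15: ½ · (107 + 77) · 15 = £1380.

Consumer surplus falls by £1380 million.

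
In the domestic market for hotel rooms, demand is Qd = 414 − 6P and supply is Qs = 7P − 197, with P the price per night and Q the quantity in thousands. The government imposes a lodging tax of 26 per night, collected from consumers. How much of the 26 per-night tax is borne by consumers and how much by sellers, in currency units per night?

Before the tax: set 414 − 6P = 7P − 197 → P* = 47, Q* = 132.
With the tax collected from consumers, demand (in seller-price terms) shifts: Qd = 414 − 6(P + 26).
Solving gives Q = 48 with consumers paying 61 and sellers receiving 35 (the 26 wedge).
Burden on consumers: 14; on sellers: 12. (They sum to 26.)

Consumers bear 14 per night; sellers bear 12 per night.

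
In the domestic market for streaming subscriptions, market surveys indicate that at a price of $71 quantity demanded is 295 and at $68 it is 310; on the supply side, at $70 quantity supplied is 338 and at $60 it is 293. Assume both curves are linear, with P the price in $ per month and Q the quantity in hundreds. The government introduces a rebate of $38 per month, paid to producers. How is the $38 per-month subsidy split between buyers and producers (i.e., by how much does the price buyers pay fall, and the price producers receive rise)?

Demand slope: (310 − 295)/(68 − 71) = -5, so Qd = 650 − 5P.
Supply slope: (293 − 338)/(60 − 70) = 4.5, so Qs = 4.5P + 23.
Without the subsidy, 650 − 5P = 4.5P + 23 gives 9.5P = 627, so P* = $66 and Q* = 320.
With a per-unit subsidy paid to producers, each receives P + 38 per unit sold, so supply becomes Qs = 4.5(P + 38) + 23.
Solving gives Q = 410 with buyers paying $48 and producers receiving $86 (the $38 wedge).
Gain to buyers: $18; to producers: $20. (They sum to $38.)

Buyers gain $18 per month; producers gain $20 per month.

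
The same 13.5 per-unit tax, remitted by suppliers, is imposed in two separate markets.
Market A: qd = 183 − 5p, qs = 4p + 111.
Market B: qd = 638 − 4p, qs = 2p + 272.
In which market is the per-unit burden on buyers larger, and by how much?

Market A, by 1.5.

Market A: pre-tax p* = 8, q* = 143; post-tax q = 113; per-unit burden on buyers = 6.
Market B: pre-tax p* = 61, q* = 394; post-tax q = 376; per-unit burden on buyers = 4.5.
Difference: 6 vs 4.5 → market A is larger by 1.5.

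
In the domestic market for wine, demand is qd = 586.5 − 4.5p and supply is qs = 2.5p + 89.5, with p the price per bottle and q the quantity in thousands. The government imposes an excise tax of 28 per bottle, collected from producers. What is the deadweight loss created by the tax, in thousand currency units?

Without the tax, 586.5 − 4.5p = 2.5p + 89.5 gives 7p = 497, so p* = 71 and q* = 267.
With the tax collected from producers, supply shifts: qs = 2.5(p − 28) + 89.5.
New equilibrium: buyers pay 81, producers receive 53, q = 222. (Wedge: pb − ps = 28.)
Quantity falls by |ΔQ| = |267 − 222| = 45.
DWL = ½ · t · |ΔQ| = ½ · 28 · 45 = 630.

Deadweight loss = 630 thousand.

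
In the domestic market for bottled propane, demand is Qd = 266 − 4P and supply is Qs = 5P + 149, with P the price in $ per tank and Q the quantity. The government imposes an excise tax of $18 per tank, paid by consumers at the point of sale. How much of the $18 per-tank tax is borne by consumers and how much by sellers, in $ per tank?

Before the tax: set 266 − 4P = 5P + 149 → P* = $13, Q* = 214.
With the tax collected from consumers, demand (in seller-price terms) shifts: Qd = 266 − 4(P + 18).
Solving gives Q = 174 with consumers paying $23 and sellers receiving $5 (the $18 wedge).
Burden on consumers: $10; on sellers: $8. (They sum to $18.)

Consumers bear $10 per tank; sellers bear $8 per tank.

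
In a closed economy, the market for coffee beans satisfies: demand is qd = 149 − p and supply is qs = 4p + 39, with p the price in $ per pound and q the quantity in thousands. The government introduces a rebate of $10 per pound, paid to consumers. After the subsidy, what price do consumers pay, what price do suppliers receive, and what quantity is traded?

Consumers pay $14; suppliers receive $24; quantity = 135.

Without the subsidy, 149 − p = 4p + 39 gives 5p = 110, so p* = $22 and q* = 127.
With a per-unit subsidy paid to consumers, each effectively pays p − 10, so demand becomes qd = 149 − (p − 10).
New equilibrium: consumers pay $14, suppliers receive $24, q = 135. (Wedge: pb − ps = −10.)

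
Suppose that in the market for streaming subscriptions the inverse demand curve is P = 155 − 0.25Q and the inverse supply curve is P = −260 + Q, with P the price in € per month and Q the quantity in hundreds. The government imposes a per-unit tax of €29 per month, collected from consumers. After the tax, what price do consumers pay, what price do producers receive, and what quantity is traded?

Inverting to Q(P) form: Qd = 620 − 4P; Qs = P + 260.
Before the tax: set 620 − 4P = P + 260 → P* = €72, Q* = 332.
With the tax collected from consumers, demand (in seller-price terms) shifts: Qd = 620 − 4(P + 29).
New equilibrium: consumers pay €77.8, producers receive €48.8, Q = 308.8. (Wedge: Pb − Ps = 29.)

Consumers pay €77.8; producers receive €48.8; quantity = 308.8.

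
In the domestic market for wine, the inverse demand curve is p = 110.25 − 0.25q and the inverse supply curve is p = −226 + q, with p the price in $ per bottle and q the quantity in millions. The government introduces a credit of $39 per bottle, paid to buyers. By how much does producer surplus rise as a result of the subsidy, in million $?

Producer surplus rises by $8879.52 million.

Rewrite in direct form: qd = 441 − 4p and qs = p + 226.
Before the subsidy: set 441 − 4p = p + 226 → p* = $43, q* = 269.
With a per-unit subsidy paid to buyers, each effectively pays p − 39, so demand becomes qd = 441 − 4(p − 39).
New equilibrium: buyers pay $35.2, suppliers receive $74.2, q = 300.2. (Wedge: pb − ps = −39.)
ΔPS is the trapezoid between Q = 300.2 and Q = 269 of height $31.2: ½ · (269 + 300.2) · 31.2 = $8879.52.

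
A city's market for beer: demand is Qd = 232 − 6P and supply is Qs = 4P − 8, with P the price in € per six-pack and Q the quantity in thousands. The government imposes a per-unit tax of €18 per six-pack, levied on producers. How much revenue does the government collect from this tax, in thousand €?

Tax revenue = €806.4 thousand.

Without the tax, 232 − 6P = 4P − 8 gives 10P = 240, so P* = €24 and Q* = 88.
With the tax collected from producers, supply shifts: Qs = 4(P − 18) − 8.
Solving gives Q = 44.8 with consumers paying €31.2 and producers receiving €13.2 (the €18 wedge).
Revenue = t · Q = 18 · 44.8 = €806.4.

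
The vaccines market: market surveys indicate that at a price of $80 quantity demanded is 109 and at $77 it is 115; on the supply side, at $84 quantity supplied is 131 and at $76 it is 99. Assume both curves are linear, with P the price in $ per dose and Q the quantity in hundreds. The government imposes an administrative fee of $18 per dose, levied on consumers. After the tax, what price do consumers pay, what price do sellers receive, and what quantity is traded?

Consumers pay $91; sellers receive $73; quantity = 87.

Demand slope: (115 − 109)/(77 − 80) = -2, so Qd = 269 − 2P.
Supply slope: (99 − 131)/(76 − 84) = 4, so Qs = 4P − 205.
Before the tax: set 269 − 2P = 4P − 205 → P* = $79, Q* = 111.
With the tax collected from consumers, demand (in seller-price terms) shifts: Qd = 269 − 2(P + 18).
Solving gives Q = 87 with consumers paying $91 and sellers receiving $73 (the $18 wedge).
The less price-elastic side of the market bears the larger share of a per-unit tax.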